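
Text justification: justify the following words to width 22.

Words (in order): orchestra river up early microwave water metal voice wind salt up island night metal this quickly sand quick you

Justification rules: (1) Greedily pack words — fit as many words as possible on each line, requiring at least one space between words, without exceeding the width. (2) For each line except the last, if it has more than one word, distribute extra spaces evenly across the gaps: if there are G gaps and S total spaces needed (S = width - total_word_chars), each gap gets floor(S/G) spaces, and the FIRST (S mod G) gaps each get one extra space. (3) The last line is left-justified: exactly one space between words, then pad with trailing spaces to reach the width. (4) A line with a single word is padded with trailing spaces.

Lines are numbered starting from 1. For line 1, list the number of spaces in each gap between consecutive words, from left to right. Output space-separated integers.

Answer: 3 3

Derivation:
Line 1: ['orchestra', 'river', 'up'] (min_width=18, slack=4)
Line 2: ['early', 'microwave', 'water'] (min_width=21, slack=1)
Line 3: ['metal', 'voice', 'wind', 'salt'] (min_width=21, slack=1)
Line 4: ['up', 'island', 'night', 'metal'] (min_width=21, slack=1)
Line 5: ['this', 'quickly', 'sand'] (min_width=17, slack=5)
Line 6: ['quick', 'you'] (min_width=9, slack=13)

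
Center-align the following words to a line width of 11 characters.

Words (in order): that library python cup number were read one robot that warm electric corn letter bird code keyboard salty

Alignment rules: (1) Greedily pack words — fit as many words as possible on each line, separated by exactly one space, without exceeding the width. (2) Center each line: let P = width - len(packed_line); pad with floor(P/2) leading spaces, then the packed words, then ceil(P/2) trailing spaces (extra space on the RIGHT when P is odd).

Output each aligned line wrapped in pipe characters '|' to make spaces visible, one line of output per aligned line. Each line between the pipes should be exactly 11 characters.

Line 1: ['that'] (min_width=4, slack=7)
Line 2: ['library'] (min_width=7, slack=4)
Line 3: ['python', 'cup'] (min_width=10, slack=1)
Line 4: ['number', 'were'] (min_width=11, slack=0)
Line 5: ['read', 'one'] (min_width=8, slack=3)
Line 6: ['robot', 'that'] (min_width=10, slack=1)
Line 7: ['warm'] (min_width=4, slack=7)
Line 8: ['electric'] (min_width=8, slack=3)
Line 9: ['corn', 'letter'] (min_width=11, slack=0)
Line 10: ['bird', 'code'] (min_width=9, slack=2)
Line 11: ['keyboard'] (min_width=8, slack=3)
Line 12: ['salty'] (min_width=5, slack=6)

Answer: |   that    |
|  library  |
|python cup |
|number were|
| read one  |
|robot that |
|   warm    |
| electric  |
|corn letter|
| bird code |
| keyboard  |
|   salty   |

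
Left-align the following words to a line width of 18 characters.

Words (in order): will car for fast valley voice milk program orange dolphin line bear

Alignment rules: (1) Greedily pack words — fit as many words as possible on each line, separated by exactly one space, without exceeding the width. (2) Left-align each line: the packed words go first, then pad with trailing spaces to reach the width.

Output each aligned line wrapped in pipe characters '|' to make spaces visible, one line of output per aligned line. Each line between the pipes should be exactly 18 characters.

Line 1: ['will', 'car', 'for', 'fast'] (min_width=17, slack=1)
Line 2: ['valley', 'voice', 'milk'] (min_width=17, slack=1)
Line 3: ['program', 'orange'] (min_width=14, slack=4)
Line 4: ['dolphin', 'line', 'bear'] (min_width=17, slack=1)

Answer: |will car for fast |
|valley voice milk |
|program orange    |
|dolphin line bear |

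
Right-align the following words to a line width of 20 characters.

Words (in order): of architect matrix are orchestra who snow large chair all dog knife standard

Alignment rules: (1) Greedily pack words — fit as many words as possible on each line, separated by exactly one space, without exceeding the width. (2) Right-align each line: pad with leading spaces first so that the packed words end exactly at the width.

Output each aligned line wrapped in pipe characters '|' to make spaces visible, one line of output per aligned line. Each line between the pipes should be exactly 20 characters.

Line 1: ['of', 'architect', 'matrix'] (min_width=19, slack=1)
Line 2: ['are', 'orchestra', 'who'] (min_width=17, slack=3)
Line 3: ['snow', 'large', 'chair', 'all'] (min_width=20, slack=0)
Line 4: ['dog', 'knife', 'standard'] (min_width=18, slack=2)

Answer: | of architect matrix|
|   are orchestra who|
|snow large chair all|
|  dog knife standard|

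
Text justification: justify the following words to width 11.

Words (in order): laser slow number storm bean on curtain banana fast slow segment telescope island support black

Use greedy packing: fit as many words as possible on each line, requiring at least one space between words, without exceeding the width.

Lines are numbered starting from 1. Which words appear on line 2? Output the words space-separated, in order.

Line 1: ['laser', 'slow'] (min_width=10, slack=1)
Line 2: ['number'] (min_width=6, slack=5)
Line 3: ['storm', 'bean'] (min_width=10, slack=1)
Line 4: ['on', 'curtain'] (min_width=10, slack=1)
Line 5: ['banana', 'fast'] (min_width=11, slack=0)
Line 6: ['slow'] (min_width=4, slack=7)
Line 7: ['segment'] (min_width=7, slack=4)
Line 8: ['telescope'] (min_width=9, slack=2)
Line 9: ['island'] (min_width=6, slack=5)
Line 10: ['support'] (min_width=7, slack=4)
Line 11: ['black'] (min_width=5, slack=6)

Answer: number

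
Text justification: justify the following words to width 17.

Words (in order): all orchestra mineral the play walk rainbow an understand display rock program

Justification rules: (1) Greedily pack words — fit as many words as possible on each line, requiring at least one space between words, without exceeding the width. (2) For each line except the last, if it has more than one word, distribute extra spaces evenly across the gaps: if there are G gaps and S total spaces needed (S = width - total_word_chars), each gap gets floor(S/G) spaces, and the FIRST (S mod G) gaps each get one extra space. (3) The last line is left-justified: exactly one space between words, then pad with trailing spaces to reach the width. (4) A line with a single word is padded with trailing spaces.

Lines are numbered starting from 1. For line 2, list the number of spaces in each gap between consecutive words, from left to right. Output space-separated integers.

Answer: 2 1

Derivation:
Line 1: ['all', 'orchestra'] (min_width=13, slack=4)
Line 2: ['mineral', 'the', 'play'] (min_width=16, slack=1)
Line 3: ['walk', 'rainbow', 'an'] (min_width=15, slack=2)
Line 4: ['understand'] (min_width=10, slack=7)
Line 5: ['display', 'rock'] (min_width=12, slack=5)
Line 6: ['program'] (min_width=7, slack=10)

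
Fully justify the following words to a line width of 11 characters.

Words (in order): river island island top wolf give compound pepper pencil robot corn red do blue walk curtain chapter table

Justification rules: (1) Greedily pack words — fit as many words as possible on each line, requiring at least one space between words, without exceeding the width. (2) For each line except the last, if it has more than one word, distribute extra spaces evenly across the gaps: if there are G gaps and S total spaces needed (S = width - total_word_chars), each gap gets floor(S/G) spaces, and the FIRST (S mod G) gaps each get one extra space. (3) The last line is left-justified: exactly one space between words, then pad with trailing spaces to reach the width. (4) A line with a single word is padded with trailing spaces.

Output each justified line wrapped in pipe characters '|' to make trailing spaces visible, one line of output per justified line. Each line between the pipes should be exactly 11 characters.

Line 1: ['river'] (min_width=5, slack=6)
Line 2: ['island'] (min_width=6, slack=5)
Line 3: ['island', 'top'] (min_width=10, slack=1)
Line 4: ['wolf', 'give'] (min_width=9, slack=2)
Line 5: ['compound'] (min_width=8, slack=3)
Line 6: ['pepper'] (min_width=6, slack=5)
Line 7: ['pencil'] (min_width=6, slack=5)
Line 8: ['robot', 'corn'] (min_width=10, slack=1)
Line 9: ['red', 'do', 'blue'] (min_width=11, slack=0)
Line 10: ['walk'] (min_width=4, slack=7)
Line 11: ['curtain'] (min_width=7, slack=4)
Line 12: ['chapter'] (min_width=7, slack=4)
Line 13: ['table'] (min_width=5, slack=6)

Answer: |river      |
|island     |
|island  top|
|wolf   give|
|compound   |
|pepper     |
|pencil     |
|robot  corn|
|red do blue|
|walk       |
|curtain    |
|chapter    |
|table      |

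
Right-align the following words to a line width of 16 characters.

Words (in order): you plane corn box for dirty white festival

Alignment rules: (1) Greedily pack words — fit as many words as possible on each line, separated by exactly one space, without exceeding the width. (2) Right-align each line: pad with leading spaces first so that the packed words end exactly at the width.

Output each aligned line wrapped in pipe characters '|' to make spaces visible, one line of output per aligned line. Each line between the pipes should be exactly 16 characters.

Answer: |  you plane corn|
|   box for dirty|
|  white festival|

Derivation:
Line 1: ['you', 'plane', 'corn'] (min_width=14, slack=2)
Line 2: ['box', 'for', 'dirty'] (min_width=13, slack=3)
Line 3: ['white', 'festival'] (min_width=14, slack=2)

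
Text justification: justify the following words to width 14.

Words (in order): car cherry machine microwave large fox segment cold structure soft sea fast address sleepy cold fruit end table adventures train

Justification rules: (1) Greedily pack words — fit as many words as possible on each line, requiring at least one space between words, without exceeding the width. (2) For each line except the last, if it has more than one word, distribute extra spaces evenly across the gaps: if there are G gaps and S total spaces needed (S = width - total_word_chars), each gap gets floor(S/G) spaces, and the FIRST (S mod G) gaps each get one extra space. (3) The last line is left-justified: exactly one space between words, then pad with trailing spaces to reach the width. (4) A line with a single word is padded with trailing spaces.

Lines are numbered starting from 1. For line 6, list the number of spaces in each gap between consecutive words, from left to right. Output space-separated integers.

Answer: 1

Derivation:
Line 1: ['car', 'cherry'] (min_width=10, slack=4)
Line 2: ['machine'] (min_width=7, slack=7)
Line 3: ['microwave'] (min_width=9, slack=5)
Line 4: ['large', 'fox'] (min_width=9, slack=5)
Line 5: ['segment', 'cold'] (min_width=12, slack=2)
Line 6: ['structure', 'soft'] (min_width=14, slack=0)
Line 7: ['sea', 'fast'] (min_width=8, slack=6)
Line 8: ['address', 'sleepy'] (min_width=14, slack=0)
Line 9: ['cold', 'fruit', 'end'] (min_width=14, slack=0)
Line 10: ['table'] (min_width=5, slack=9)
Line 11: ['adventures'] (min_width=10, slack=4)
Line 12: ['train'] (min_width=5, slack=9)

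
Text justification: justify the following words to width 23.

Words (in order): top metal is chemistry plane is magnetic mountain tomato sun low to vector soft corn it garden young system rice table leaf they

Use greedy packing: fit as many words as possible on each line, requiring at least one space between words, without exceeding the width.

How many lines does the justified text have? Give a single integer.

Line 1: ['top', 'metal', 'is', 'chemistry'] (min_width=22, slack=1)
Line 2: ['plane', 'is', 'magnetic'] (min_width=17, slack=6)
Line 3: ['mountain', 'tomato', 'sun', 'low'] (min_width=23, slack=0)
Line 4: ['to', 'vector', 'soft', 'corn', 'it'] (min_width=22, slack=1)
Line 5: ['garden', 'young', 'system'] (min_width=19, slack=4)
Line 6: ['rice', 'table', 'leaf', 'they'] (min_width=20, slack=3)
Total lines: 6

Answer: 6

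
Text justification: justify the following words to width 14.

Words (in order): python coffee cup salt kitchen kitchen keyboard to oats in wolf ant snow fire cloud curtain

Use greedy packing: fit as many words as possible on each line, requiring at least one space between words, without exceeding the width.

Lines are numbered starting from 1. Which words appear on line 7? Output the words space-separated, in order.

Line 1: ['python', 'coffee'] (min_width=13, slack=1)
Line 2: ['cup', 'salt'] (min_width=8, slack=6)
Line 3: ['kitchen'] (min_width=7, slack=7)
Line 4: ['kitchen'] (min_width=7, slack=7)
Line 5: ['keyboard', 'to'] (min_width=11, slack=3)
Line 6: ['oats', 'in', 'wolf'] (min_width=12, slack=2)
Line 7: ['ant', 'snow', 'fire'] (min_width=13, slack=1)
Line 8: ['cloud', 'curtain'] (min_width=13, slack=1)

Answer: ant snow fire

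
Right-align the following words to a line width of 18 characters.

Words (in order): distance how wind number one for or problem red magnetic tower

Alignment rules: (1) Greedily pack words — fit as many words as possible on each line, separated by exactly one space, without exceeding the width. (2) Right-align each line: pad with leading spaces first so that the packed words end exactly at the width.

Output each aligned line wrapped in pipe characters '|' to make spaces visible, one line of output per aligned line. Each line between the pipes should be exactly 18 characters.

Answer: | distance how wind|
| number one for or|
|       problem red|
|    magnetic tower|

Derivation:
Line 1: ['distance', 'how', 'wind'] (min_width=17, slack=1)
Line 2: ['number', 'one', 'for', 'or'] (min_width=17, slack=1)
Line 3: ['problem', 'red'] (min_width=11, slack=7)
Line 4: ['magnetic', 'tower'] (min_width=14, slack=4)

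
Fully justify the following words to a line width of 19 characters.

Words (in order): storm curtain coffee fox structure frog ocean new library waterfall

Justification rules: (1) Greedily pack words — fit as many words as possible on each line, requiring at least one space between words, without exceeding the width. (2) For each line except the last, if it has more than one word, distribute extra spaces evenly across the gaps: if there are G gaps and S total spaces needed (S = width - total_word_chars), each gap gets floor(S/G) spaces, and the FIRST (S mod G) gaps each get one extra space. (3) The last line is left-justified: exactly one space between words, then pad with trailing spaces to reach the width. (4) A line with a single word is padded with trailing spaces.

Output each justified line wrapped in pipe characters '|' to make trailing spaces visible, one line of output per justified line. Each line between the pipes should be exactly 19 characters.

Answer: |storm       curtain|
|coffee          fox|
|structure      frog|
|ocean  new  library|
|waterfall          |

Derivation:
Line 1: ['storm', 'curtain'] (min_width=13, slack=6)
Line 2: ['coffee', 'fox'] (min_width=10, slack=9)
Line 3: ['structure', 'frog'] (min_width=14, slack=5)
Line 4: ['ocean', 'new', 'library'] (min_width=17, slack=2)
Line 5: ['waterfall'] (min_width=9, slack=10)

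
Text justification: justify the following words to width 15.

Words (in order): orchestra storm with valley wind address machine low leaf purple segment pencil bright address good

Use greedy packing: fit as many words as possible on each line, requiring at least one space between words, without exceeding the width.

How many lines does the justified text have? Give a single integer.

Answer: 8

Derivation:
Line 1: ['orchestra', 'storm'] (min_width=15, slack=0)
Line 2: ['with', 'valley'] (min_width=11, slack=4)
Line 3: ['wind', 'address'] (min_width=12, slack=3)
Line 4: ['machine', 'low'] (min_width=11, slack=4)
Line 5: ['leaf', 'purple'] (min_width=11, slack=4)
Line 6: ['segment', 'pencil'] (min_width=14, slack=1)
Line 7: ['bright', 'address'] (min_width=14, slack=1)
Line 8: ['good'] (min_width=4, slack=11)
Total lines: 8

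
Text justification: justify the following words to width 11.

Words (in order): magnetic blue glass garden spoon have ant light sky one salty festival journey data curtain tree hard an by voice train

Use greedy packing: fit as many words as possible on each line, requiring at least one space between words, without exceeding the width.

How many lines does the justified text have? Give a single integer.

Answer: 14

Derivation:
Line 1: ['magnetic'] (min_width=8, slack=3)
Line 2: ['blue', 'glass'] (min_width=10, slack=1)
Line 3: ['garden'] (min_width=6, slack=5)
Line 4: ['spoon', 'have'] (min_width=10, slack=1)
Line 5: ['ant', 'light'] (min_width=9, slack=2)
Line 6: ['sky', 'one'] (min_width=7, slack=4)
Line 7: ['salty'] (min_width=5, slack=6)
Line 8: ['festival'] (min_width=8, slack=3)
Line 9: ['journey'] (min_width=7, slack=4)
Line 10: ['data'] (min_width=4, slack=7)
Line 11: ['curtain'] (min_width=7, slack=4)
Line 12: ['tree', 'hard'] (min_width=9, slack=2)
Line 13: ['an', 'by', 'voice'] (min_width=11, slack=0)
Line 14: ['train'] (min_width=5, slack=6)
Total lines: 14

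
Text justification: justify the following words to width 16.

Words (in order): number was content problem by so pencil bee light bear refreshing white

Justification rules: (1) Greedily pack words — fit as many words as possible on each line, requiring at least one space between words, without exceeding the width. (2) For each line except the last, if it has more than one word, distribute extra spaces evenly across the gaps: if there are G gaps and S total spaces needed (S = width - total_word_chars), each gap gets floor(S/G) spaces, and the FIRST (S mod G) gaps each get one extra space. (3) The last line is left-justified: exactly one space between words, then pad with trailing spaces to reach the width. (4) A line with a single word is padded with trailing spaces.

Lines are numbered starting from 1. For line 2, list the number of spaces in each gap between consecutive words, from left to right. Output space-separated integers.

Answer: 2

Derivation:
Line 1: ['number', 'was'] (min_width=10, slack=6)
Line 2: ['content', 'problem'] (min_width=15, slack=1)
Line 3: ['by', 'so', 'pencil', 'bee'] (min_width=16, slack=0)
Line 4: ['light', 'bear'] (min_width=10, slack=6)
Line 5: ['refreshing', 'white'] (min_width=16, slack=0)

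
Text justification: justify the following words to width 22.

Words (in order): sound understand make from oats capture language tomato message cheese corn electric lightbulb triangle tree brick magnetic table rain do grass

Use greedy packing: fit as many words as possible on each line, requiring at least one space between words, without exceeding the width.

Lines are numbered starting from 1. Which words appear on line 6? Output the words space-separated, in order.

Answer: triangle tree brick

Derivation:
Line 1: ['sound', 'understand', 'make'] (min_width=21, slack=1)
Line 2: ['from', 'oats', 'capture'] (min_width=17, slack=5)
Line 3: ['language', 'tomato'] (min_width=15, slack=7)
Line 4: ['message', 'cheese', 'corn'] (min_width=19, slack=3)
Line 5: ['electric', 'lightbulb'] (min_width=18, slack=4)
Line 6: ['triangle', 'tree', 'brick'] (min_width=19, slack=3)
Line 7: ['magnetic', 'table', 'rain', 'do'] (min_width=22, slack=0)
Line 8: ['grass'] (min_width=5, slack=17)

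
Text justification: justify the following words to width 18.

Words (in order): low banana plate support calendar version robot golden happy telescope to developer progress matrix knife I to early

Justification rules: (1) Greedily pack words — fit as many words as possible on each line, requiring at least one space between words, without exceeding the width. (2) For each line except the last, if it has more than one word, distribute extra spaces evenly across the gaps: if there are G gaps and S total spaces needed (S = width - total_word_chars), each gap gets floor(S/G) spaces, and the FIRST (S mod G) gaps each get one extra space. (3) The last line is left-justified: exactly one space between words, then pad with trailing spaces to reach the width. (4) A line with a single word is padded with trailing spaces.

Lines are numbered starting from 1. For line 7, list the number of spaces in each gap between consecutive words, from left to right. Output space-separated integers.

Line 1: ['low', 'banana', 'plate'] (min_width=16, slack=2)
Line 2: ['support', 'calendar'] (min_width=16, slack=2)
Line 3: ['version', 'robot'] (min_width=13, slack=5)
Line 4: ['golden', 'happy'] (min_width=12, slack=6)
Line 5: ['telescope', 'to'] (min_width=12, slack=6)
Line 6: ['developer', 'progress'] (min_width=18, slack=0)
Line 7: ['matrix', 'knife', 'I', 'to'] (min_width=17, slack=1)
Line 8: ['early'] (min_width=5, slack=13)

Answer: 2 1 1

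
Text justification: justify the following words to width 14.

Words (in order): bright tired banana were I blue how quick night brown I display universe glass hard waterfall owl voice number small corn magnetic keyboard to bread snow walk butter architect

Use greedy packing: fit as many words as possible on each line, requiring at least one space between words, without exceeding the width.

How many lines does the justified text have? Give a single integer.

Answer: 14

Derivation:
Line 1: ['bright', 'tired'] (min_width=12, slack=2)
Line 2: ['banana', 'were', 'I'] (min_width=13, slack=1)
Line 3: ['blue', 'how', 'quick'] (min_width=14, slack=0)
Line 4: ['night', 'brown', 'I'] (min_width=13, slack=1)
Line 5: ['display'] (min_width=7, slack=7)
Line 6: ['universe', 'glass'] (min_width=14, slack=0)
Line 7: ['hard', 'waterfall'] (min_width=14, slack=0)
Line 8: ['owl', 'voice'] (min_width=9, slack=5)
Line 9: ['number', 'small'] (min_width=12, slack=2)
Line 10: ['corn', 'magnetic'] (min_width=13, slack=1)
Line 11: ['keyboard', 'to'] (min_width=11, slack=3)
Line 12: ['bread', 'snow'] (min_width=10, slack=4)
Line 13: ['walk', 'butter'] (min_width=11, slack=3)
Line 14: ['architect'] (min_width=9, slack=5)
Total lines: 14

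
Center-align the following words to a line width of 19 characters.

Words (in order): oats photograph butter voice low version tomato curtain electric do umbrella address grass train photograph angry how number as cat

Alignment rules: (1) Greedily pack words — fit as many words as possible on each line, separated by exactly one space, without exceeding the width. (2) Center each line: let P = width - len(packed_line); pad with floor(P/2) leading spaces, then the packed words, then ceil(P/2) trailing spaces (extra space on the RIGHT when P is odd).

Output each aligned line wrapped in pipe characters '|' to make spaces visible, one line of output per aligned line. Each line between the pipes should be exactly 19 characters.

Line 1: ['oats', 'photograph'] (min_width=15, slack=4)
Line 2: ['butter', 'voice', 'low'] (min_width=16, slack=3)
Line 3: ['version', 'tomato'] (min_width=14, slack=5)
Line 4: ['curtain', 'electric', 'do'] (min_width=19, slack=0)
Line 5: ['umbrella', 'address'] (min_width=16, slack=3)
Line 6: ['grass', 'train'] (min_width=11, slack=8)
Line 7: ['photograph', 'angry'] (min_width=16, slack=3)
Line 8: ['how', 'number', 'as', 'cat'] (min_width=17, slack=2)

Answer: |  oats photograph  |
| butter voice low  |
|  version tomato   |
|curtain electric do|
| umbrella address  |
|    grass train    |
| photograph angry  |
| how number as cat |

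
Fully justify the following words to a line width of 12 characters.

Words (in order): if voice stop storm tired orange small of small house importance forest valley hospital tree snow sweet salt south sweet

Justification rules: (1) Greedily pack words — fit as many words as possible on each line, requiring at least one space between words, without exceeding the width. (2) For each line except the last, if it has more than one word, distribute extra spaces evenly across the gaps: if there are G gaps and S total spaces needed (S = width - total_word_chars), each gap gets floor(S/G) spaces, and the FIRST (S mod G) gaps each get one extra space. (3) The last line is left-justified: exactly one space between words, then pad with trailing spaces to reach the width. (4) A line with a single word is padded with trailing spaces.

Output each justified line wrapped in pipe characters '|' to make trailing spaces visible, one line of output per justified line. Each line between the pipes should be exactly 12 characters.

Line 1: ['if', 'voice'] (min_width=8, slack=4)
Line 2: ['stop', 'storm'] (min_width=10, slack=2)
Line 3: ['tired', 'orange'] (min_width=12, slack=0)
Line 4: ['small', 'of'] (min_width=8, slack=4)
Line 5: ['small', 'house'] (min_width=11, slack=1)
Line 6: ['importance'] (min_width=10, slack=2)
Line 7: ['forest'] (min_width=6, slack=6)
Line 8: ['valley'] (min_width=6, slack=6)
Line 9: ['hospital'] (min_width=8, slack=4)
Line 10: ['tree', 'snow'] (min_width=9, slack=3)
Line 11: ['sweet', 'salt'] (min_width=10, slack=2)
Line 12: ['south', 'sweet'] (min_width=11, slack=1)

Answer: |if     voice|
|stop   storm|
|tired orange|
|small     of|
|small  house|
|importance  |
|forest      |
|valley      |
|hospital    |
|tree    snow|
|sweet   salt|
|south sweet |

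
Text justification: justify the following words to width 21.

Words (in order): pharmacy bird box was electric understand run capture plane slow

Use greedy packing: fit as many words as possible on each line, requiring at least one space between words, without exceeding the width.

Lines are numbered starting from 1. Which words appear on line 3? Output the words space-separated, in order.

Line 1: ['pharmacy', 'bird', 'box', 'was'] (min_width=21, slack=0)
Line 2: ['electric', 'understand'] (min_width=19, slack=2)
Line 3: ['run', 'capture', 'plane'] (min_width=17, slack=4)
Line 4: ['slow'] (min_width=4, slack=17)

Answer: run capture plane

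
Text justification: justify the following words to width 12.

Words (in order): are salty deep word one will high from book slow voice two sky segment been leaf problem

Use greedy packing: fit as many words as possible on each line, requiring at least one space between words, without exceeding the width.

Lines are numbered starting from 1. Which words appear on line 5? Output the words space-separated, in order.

Answer: book slow

Derivation:
Line 1: ['are', 'salty'] (min_width=9, slack=3)
Line 2: ['deep', 'word'] (min_width=9, slack=3)
Line 3: ['one', 'will'] (min_width=8, slack=4)
Line 4: ['high', 'from'] (min_width=9, slack=3)
Line 5: ['book', 'slow'] (min_width=9, slack=3)
Line 6: ['voice', 'two'] (min_width=9, slack=3)
Line 7: ['sky', 'segment'] (min_width=11, slack=1)
Line 8: ['been', 'leaf'] (min_width=9, slack=3)
Line 9: ['problem'] (min_width=7, slack=5)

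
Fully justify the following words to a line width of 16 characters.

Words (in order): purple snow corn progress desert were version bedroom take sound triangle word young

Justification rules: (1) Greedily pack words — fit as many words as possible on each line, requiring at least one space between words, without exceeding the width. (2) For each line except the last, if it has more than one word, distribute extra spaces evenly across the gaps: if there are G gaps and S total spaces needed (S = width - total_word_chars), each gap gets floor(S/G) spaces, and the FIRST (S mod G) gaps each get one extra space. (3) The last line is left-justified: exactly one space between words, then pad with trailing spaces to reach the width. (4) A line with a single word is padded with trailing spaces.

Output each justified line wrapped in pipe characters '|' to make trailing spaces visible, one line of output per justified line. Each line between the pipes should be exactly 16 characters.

Line 1: ['purple', 'snow', 'corn'] (min_width=16, slack=0)
Line 2: ['progress', 'desert'] (min_width=15, slack=1)
Line 3: ['were', 'version'] (min_width=12, slack=4)
Line 4: ['bedroom', 'take'] (min_width=12, slack=4)
Line 5: ['sound', 'triangle'] (min_width=14, slack=2)
Line 6: ['word', 'young'] (min_width=10, slack=6)

Answer: |purple snow corn|
|progress  desert|
|were     version|
|bedroom     take|
|sound   triangle|
|word young      |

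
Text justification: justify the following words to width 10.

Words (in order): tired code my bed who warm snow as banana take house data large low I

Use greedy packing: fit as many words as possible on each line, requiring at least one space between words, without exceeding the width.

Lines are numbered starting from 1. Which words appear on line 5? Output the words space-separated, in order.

Answer: take house

Derivation:
Line 1: ['tired', 'code'] (min_width=10, slack=0)
Line 2: ['my', 'bed', 'who'] (min_width=10, slack=0)
Line 3: ['warm', 'snow'] (min_width=9, slack=1)
Line 4: ['as', 'banana'] (min_width=9, slack=1)
Line 5: ['take', 'house'] (min_width=10, slack=0)
Line 6: ['data', 'large'] (min_width=10, slack=0)
Line 7: ['low', 'I'] (min_width=5, slack=5)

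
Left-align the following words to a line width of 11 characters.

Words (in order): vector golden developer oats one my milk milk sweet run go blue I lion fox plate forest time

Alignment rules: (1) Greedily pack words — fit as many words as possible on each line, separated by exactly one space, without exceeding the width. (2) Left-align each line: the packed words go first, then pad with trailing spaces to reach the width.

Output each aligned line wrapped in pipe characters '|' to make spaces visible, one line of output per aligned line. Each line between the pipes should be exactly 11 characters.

Answer: |vector     |
|golden     |
|developer  |
|oats one my|
|milk milk  |
|sweet run  |
|go blue I  |
|lion fox   |
|plate      |
|forest time|

Derivation:
Line 1: ['vector'] (min_width=6, slack=5)
Line 2: ['golden'] (min_width=6, slack=5)
Line 3: ['developer'] (min_width=9, slack=2)
Line 4: ['oats', 'one', 'my'] (min_width=11, slack=0)
Line 5: ['milk', 'milk'] (min_width=9, slack=2)
Line 6: ['sweet', 'run'] (min_width=9, slack=2)
Line 7: ['go', 'blue', 'I'] (min_width=9, slack=2)
Line 8: ['lion', 'fox'] (min_width=8, slack=3)
Line 9: ['plate'] (min_width=5, slack=6)
Line 10: ['forest', 'time'] (min_width=11, slack=0)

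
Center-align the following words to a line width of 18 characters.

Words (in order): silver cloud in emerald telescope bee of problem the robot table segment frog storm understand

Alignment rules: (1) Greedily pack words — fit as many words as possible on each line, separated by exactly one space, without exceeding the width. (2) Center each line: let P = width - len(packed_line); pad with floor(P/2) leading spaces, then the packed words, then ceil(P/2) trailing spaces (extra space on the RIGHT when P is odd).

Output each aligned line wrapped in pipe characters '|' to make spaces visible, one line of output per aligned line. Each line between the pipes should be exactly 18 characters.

Answer: | silver cloud in  |
|emerald telescope |
|bee of problem the|
|   robot table    |
|segment frog storm|
|    understand    |

Derivation:
Line 1: ['silver', 'cloud', 'in'] (min_width=15, slack=3)
Line 2: ['emerald', 'telescope'] (min_width=17, slack=1)
Line 3: ['bee', 'of', 'problem', 'the'] (min_width=18, slack=0)
Line 4: ['robot', 'table'] (min_width=11, slack=7)
Line 5: ['segment', 'frog', 'storm'] (min_width=18, slack=0)
Line 6: ['understand'] (min_width=10, slack=8)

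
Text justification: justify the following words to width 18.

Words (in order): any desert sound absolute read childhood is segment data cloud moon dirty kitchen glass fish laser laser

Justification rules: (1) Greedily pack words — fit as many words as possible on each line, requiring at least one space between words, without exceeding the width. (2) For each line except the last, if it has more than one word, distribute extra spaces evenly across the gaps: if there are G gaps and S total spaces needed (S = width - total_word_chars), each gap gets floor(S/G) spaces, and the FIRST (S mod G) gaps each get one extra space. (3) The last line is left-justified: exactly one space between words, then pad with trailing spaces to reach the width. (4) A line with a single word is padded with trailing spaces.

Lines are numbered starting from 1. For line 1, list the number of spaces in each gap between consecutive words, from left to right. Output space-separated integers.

Line 1: ['any', 'desert', 'sound'] (min_width=16, slack=2)
Line 2: ['absolute', 'read'] (min_width=13, slack=5)
Line 3: ['childhood', 'is'] (min_width=12, slack=6)
Line 4: ['segment', 'data', 'cloud'] (min_width=18, slack=0)
Line 5: ['moon', 'dirty', 'kitchen'] (min_width=18, slack=0)
Line 6: ['glass', 'fish', 'laser'] (min_width=16, slack=2)
Line 7: ['laser'] (min_width=5, slack=13)

Answer: 2 2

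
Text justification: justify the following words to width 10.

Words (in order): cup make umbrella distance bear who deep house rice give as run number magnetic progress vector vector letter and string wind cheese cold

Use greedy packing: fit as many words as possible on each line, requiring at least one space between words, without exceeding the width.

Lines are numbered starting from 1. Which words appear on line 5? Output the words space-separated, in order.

Line 1: ['cup', 'make'] (min_width=8, slack=2)
Line 2: ['umbrella'] (min_width=8, slack=2)
Line 3: ['distance'] (min_width=8, slack=2)
Line 4: ['bear', 'who'] (min_width=8, slack=2)
Line 5: ['deep', 'house'] (min_width=10, slack=0)
Line 6: ['rice', 'give'] (min_width=9, slack=1)
Line 7: ['as', 'run'] (min_width=6, slack=4)
Line 8: ['number'] (min_width=6, slack=4)
Line 9: ['magnetic'] (min_width=8, slack=2)
Line 10: ['progress'] (min_width=8, slack=2)
Line 11: ['vector'] (min_width=6, slack=4)
Line 12: ['vector'] (min_width=6, slack=4)
Line 13: ['letter', 'and'] (min_width=10, slack=0)
Line 14: ['string'] (min_width=6, slack=4)
Line 15: ['wind'] (min_width=4, slack=6)
Line 16: ['cheese'] (min_width=6, slack=4)
Line 17: ['cold'] (min_width=4, slack=6)

Answer: deep house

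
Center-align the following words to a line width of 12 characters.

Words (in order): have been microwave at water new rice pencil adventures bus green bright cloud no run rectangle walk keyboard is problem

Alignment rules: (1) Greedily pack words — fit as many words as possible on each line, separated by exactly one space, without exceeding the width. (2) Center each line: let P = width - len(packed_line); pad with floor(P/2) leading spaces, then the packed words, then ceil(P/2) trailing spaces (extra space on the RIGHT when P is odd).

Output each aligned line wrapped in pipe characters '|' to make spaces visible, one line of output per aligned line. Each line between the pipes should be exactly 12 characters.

Line 1: ['have', 'been'] (min_width=9, slack=3)
Line 2: ['microwave', 'at'] (min_width=12, slack=0)
Line 3: ['water', 'new'] (min_width=9, slack=3)
Line 4: ['rice', 'pencil'] (min_width=11, slack=1)
Line 5: ['adventures'] (min_width=10, slack=2)
Line 6: ['bus', 'green'] (min_width=9, slack=3)
Line 7: ['bright', 'cloud'] (min_width=12, slack=0)
Line 8: ['no', 'run'] (min_width=6, slack=6)
Line 9: ['rectangle'] (min_width=9, slack=3)
Line 10: ['walk'] (min_width=4, slack=8)
Line 11: ['keyboard', 'is'] (min_width=11, slack=1)
Line 12: ['problem'] (min_width=7, slack=5)

Answer: | have been  |
|microwave at|
| water new  |
|rice pencil |
| adventures |
| bus green  |
|bright cloud|
|   no run   |
| rectangle  |
|    walk    |
|keyboard is |
|  problem   |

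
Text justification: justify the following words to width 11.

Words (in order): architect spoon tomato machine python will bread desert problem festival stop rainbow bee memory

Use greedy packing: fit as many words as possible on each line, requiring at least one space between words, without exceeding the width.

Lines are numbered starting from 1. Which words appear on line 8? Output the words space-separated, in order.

Answer: problem

Derivation:
Line 1: ['architect'] (min_width=9, slack=2)
Line 2: ['spoon'] (min_width=5, slack=6)
Line 3: ['tomato'] (min_width=6, slack=5)
Line 4: ['machine'] (min_width=7, slack=4)
Line 5: ['python', 'will'] (min_width=11, slack=0)
Line 6: ['bread'] (min_width=5, slack=6)
Line 7: ['desert'] (min_width=6, slack=5)
Line 8: ['problem'] (min_width=7, slack=4)
Line 9: ['festival'] (min_width=8, slack=3)
Line 10: ['stop'] (min_width=4, slack=7)
Line 11: ['rainbow', 'bee'] (min_width=11, slack=0)
Line 12: ['memory'] (min_width=6, slack=5)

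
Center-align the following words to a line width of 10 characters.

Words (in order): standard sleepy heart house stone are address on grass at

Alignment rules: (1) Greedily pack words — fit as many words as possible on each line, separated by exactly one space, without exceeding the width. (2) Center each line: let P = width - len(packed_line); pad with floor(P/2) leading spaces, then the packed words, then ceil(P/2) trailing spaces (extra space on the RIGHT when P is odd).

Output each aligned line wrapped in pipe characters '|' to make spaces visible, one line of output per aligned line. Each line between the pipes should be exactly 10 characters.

Line 1: ['standard'] (min_width=8, slack=2)
Line 2: ['sleepy'] (min_width=6, slack=4)
Line 3: ['heart'] (min_width=5, slack=5)
Line 4: ['house'] (min_width=5, slack=5)
Line 5: ['stone', 'are'] (min_width=9, slack=1)
Line 6: ['address', 'on'] (min_width=10, slack=0)
Line 7: ['grass', 'at'] (min_width=8, slack=2)

Answer: | standard |
|  sleepy  |
|  heart   |
|  house   |
|stone are |
|address on|
| grass at |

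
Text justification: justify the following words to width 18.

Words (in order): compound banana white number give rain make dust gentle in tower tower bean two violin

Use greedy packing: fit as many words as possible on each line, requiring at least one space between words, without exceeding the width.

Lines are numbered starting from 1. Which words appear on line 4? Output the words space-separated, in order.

Line 1: ['compound', 'banana'] (min_width=15, slack=3)
Line 2: ['white', 'number', 'give'] (min_width=17, slack=1)
Line 3: ['rain', 'make', 'dust'] (min_width=14, slack=4)
Line 4: ['gentle', 'in', 'tower'] (min_width=15, slack=3)
Line 5: ['tower', 'bean', 'two'] (min_width=14, slack=4)
Line 6: ['violin'] (min_width=6, slack=12)

Answer: gentle in tower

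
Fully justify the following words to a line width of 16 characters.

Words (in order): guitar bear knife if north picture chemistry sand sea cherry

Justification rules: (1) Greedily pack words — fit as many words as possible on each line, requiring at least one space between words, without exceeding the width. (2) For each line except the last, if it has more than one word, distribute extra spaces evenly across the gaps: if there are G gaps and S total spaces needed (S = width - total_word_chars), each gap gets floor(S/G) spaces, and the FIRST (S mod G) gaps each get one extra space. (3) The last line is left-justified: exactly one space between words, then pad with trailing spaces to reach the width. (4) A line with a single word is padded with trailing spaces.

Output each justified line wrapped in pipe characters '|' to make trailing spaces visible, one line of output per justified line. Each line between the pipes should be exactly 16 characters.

Answer: |guitar      bear|
|knife  if  north|
|picture         |
|chemistry   sand|
|sea cherry      |

Derivation:
Line 1: ['guitar', 'bear'] (min_width=11, slack=5)
Line 2: ['knife', 'if', 'north'] (min_width=14, slack=2)
Line 3: ['picture'] (min_width=7, slack=9)
Line 4: ['chemistry', 'sand'] (min_width=14, slack=2)
Line 5: ['sea', 'cherry'] (min_width=10, slack=6)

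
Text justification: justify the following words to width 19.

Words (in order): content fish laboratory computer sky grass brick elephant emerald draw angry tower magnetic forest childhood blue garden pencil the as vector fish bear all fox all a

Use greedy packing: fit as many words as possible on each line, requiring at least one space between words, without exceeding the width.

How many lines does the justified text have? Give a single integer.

Answer: 10

Derivation:
Line 1: ['content', 'fish'] (min_width=12, slack=7)
Line 2: ['laboratory', 'computer'] (min_width=19, slack=0)
Line 3: ['sky', 'grass', 'brick'] (min_width=15, slack=4)
Line 4: ['elephant', 'emerald'] (min_width=16, slack=3)
Line 5: ['draw', 'angry', 'tower'] (min_width=16, slack=3)
Line 6: ['magnetic', 'forest'] (min_width=15, slack=4)
Line 7: ['childhood', 'blue'] (min_width=14, slack=5)
Line 8: ['garden', 'pencil', 'the'] (min_width=17, slack=2)
Line 9: ['as', 'vector', 'fish', 'bear'] (min_width=19, slack=0)
Line 10: ['all', 'fox', 'all', 'a'] (min_width=13, slack=6)
Total lines: 10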